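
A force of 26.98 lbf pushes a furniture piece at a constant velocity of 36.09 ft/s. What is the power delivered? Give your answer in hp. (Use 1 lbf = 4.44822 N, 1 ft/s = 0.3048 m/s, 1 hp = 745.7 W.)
Convert to SI: F = 120.013 N, v = 11.0002 m/s
P = Fv = (120.013)(11.0002) = 1320.17 W = 1.77 hp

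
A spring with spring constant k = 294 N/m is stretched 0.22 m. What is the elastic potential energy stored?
PE = ½kx² = ½(294)(0.22)² = 7.115 J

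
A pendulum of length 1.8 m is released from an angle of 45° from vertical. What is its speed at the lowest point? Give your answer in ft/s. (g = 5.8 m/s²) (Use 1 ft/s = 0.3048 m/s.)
h = L(1 − cosθ) = 1.8(1 − cos45°) = 0.527208 m
v = √(2gh) = √(2·5.8·0.527208) = 2.47298 m/s = 8.113 ft/s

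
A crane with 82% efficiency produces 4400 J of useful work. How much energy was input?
W_in = W_out/η = 4400/0.82 = 5366 J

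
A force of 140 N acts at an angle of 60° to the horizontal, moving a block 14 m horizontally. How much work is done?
W = F·d·cosθ = (140)(14)cos(60°) = 980.0 J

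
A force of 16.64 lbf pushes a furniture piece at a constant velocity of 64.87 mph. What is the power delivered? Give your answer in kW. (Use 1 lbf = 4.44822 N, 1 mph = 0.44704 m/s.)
Convert to SI: F = 74.0184 N, v = 28.9995 m/s
P = Fv = (74.0184)(28.9995) = 2146.49 W = 2.146 kW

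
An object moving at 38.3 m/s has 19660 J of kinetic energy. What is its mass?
m = 2·KE/v² = 2·19660/(38.3)² = 26.81 kg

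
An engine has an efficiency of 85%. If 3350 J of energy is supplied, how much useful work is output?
W_out = η·W_in = 0.85·3350 = 2847.5 J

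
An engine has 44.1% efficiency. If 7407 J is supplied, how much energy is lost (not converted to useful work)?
W_lost = W_in(1 − η) = 7407·(1 − 0.441) = 4141 J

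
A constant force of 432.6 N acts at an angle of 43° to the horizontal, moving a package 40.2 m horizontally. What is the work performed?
W = F·d·cosθ = (432.6)(40.2)cos(43°) = 12720 J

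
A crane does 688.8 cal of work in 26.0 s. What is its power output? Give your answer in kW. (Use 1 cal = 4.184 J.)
Convert to SI: W = 2881.94 J, t = 26.0 s
P = W/t = 2881.94/26.0 = 110.844 W = 0.1108 kW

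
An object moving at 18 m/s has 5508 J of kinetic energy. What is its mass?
m = 2·KE/v² = 2·5508/(18)² = 34.0 kg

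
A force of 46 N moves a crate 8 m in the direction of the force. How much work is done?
W = F·d = (46)(8) = 368.0 J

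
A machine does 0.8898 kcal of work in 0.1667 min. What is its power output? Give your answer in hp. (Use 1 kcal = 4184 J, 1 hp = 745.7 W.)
Convert to SI: W = 3722.92 J, t = 10.002 s
P = W/t = 3722.92/10.002 = 372.218 W = 0.4992 hp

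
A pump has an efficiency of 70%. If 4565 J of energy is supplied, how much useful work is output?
W_out = η·W_in = 0.7·4565 = 3195.5 J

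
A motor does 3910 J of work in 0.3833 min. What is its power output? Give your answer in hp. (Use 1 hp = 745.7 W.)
Convert to SI: W = 3910.0 J, t = 22.998 s
P = W/t = 3910.0/22.998 = 170.015 W = 0.228 hp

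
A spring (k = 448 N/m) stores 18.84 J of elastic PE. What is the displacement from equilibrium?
x = √(2·PE/k) = √(2·18.84/448) = 0.29 m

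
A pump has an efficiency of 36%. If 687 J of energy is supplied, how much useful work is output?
W_out = η·W_in = 0.36·687 = 247.32 J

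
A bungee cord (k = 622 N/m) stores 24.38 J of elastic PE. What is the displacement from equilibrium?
x = √(2·PE/k) = √(2·24.38/622) = 0.28 m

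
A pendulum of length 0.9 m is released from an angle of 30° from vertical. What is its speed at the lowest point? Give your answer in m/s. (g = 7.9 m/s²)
h = L(1 − cosθ) = 0.9(1 − cos30°) = 0.120577 m
v = √(2gh) = √(2·7.9·0.120577) = 1.38 m/s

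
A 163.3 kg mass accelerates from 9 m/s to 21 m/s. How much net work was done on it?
W = ΔKE = ½m(v₂² − v₁²) = ½(163.3)(21² − 9²) = 29394.0 J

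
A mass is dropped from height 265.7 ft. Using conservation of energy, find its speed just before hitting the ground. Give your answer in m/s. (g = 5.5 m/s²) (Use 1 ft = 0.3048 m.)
Convert to SI: h = 80.9854 m
mgh = ½mv² ⇒ v = √(2gh) = √(2·5.5·80.9854) = 29.85 m/s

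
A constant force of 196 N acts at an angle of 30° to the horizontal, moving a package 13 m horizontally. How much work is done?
W = F·d·cosθ = (196)(13)cos(30°) = 2207 J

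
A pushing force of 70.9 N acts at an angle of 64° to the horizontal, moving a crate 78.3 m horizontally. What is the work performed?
W = F·d·cosθ = (70.9)(78.3)cos(64°) = 2434 J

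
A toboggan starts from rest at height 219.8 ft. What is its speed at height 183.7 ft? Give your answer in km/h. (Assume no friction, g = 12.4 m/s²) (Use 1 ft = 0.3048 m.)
Convert to SI: h₁−h₂ = 11.0033 m
mgh₁ = mgh₂ + ½mv² ⇒ v = √(2g(h₁−h₂)) = √(2·12.4·11.0033) = 16.5191 m/s = 59.47 km/h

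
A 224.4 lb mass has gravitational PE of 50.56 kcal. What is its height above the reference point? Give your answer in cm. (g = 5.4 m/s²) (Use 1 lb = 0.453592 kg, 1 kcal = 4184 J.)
Convert to SI: m = 101.786 kg, PE = 211543 J
h = PE/(mg) = 211543/(101.786·5.4) = 384.872 m = 38490 cm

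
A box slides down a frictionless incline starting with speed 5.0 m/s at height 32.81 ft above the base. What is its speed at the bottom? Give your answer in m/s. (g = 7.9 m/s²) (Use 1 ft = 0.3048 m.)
Convert to SI: v₀ = 5.0 m/s, h = 10.0005 m
½mv₀² + mgh = ½mv² ⇒ v = √(v₀² + 2gh) = √(5.0² + 2·7.9·10.0005) = 13.53 m/s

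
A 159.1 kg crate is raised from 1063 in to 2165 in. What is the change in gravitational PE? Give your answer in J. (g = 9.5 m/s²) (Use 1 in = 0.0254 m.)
Convert to SI: m = 159.1 kg, Δh = 27.9908 m
ΔPE = mgΔh = (159.1)(9.5)(27.9908) = 42310 J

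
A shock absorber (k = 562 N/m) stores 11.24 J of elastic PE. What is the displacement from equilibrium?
x = √(2·PE/k) = √(2·11.24/562) = 0.2 m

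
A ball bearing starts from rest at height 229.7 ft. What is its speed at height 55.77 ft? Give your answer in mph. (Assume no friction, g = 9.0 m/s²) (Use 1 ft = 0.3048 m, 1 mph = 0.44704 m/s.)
Convert to SI: h₁−h₂ = 53.0139 m
mgh₁ = mgh₂ + ½mv² ⇒ v = √(2g(h₁−h₂)) = √(2·9.0·53.0139) = 30.8909 m/s = 69.1 mph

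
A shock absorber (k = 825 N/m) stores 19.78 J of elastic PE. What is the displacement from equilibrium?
x = √(2·PE/k) = √(2·19.78/825) = 0.219 m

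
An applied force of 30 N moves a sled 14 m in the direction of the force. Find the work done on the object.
W = F·d = (30)(14) = 420.0 J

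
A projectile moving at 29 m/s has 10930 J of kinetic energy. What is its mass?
m = 2·KE/v² = 2·10930/(29)² = 25.99 kg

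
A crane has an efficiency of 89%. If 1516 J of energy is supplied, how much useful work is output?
W_out = η·W_in = 0.89·1516 = 1349.24 J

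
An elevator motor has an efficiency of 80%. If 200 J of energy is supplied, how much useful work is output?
W_out = η·W_in = 0.8·200 = 160.0 J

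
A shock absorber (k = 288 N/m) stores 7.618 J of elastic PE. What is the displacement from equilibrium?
x = √(2·PE/k) = √(2·7.618/288) = 0.23 m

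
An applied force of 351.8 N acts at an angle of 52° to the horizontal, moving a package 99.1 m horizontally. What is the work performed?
W = F·d·cosθ = (351.8)(99.1)cos(52°) = 21460 J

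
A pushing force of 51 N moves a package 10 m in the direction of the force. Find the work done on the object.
W = F·d = (51)(10) = 510.0 J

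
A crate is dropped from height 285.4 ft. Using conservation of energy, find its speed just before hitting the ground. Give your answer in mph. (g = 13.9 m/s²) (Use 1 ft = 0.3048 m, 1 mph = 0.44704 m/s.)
Convert to SI: h = 86.9899 m
mgh = ½mv² ⇒ v = √(2gh) = √(2·13.9·86.9899) = 49.1764 m/s = 110.0 mph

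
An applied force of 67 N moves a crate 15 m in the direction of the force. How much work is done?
W = F·d = (67)(15) = 1005 J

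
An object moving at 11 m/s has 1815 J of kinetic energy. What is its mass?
m = 2·KE/v² = 2·1815/(11)² = 30.0 kg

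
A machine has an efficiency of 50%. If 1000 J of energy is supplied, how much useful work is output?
W_out = η·W_in = 0.5·1000 = 500.0 J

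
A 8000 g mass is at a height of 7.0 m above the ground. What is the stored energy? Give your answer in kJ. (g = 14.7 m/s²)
Convert to SI: m = 8.0 kg, h = 7.0 m
PE = mgh = (8.0)(14.7)(7.0) = 823.2 J = 0.8232 kJ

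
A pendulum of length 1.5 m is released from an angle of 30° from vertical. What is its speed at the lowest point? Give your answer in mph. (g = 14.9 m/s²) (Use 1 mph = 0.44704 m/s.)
h = L(1 − cosθ) = 1.5(1 − cos30°) = 0.200962 m
v = √(2gh) = √(2·14.9·0.200962) = 2.44717 m/s = 5.474 mph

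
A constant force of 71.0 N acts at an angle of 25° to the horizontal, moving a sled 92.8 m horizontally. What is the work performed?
W = F·d·cosθ = (71.0)(92.8)cos(25°) = 5971 J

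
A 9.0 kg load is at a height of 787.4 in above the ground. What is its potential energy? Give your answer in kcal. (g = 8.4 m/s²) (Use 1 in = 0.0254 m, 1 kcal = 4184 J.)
Convert to SI: m = 9.0 kg, h = 20.0 m
PE = mgh = (9.0)(8.4)(20.0) = 1512.0 J = 0.3614 kcal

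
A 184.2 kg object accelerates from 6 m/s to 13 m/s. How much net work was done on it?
W = ΔKE = ½m(v₂² − v₁²) = ½(184.2)(13² − 6²) = 12249.3 J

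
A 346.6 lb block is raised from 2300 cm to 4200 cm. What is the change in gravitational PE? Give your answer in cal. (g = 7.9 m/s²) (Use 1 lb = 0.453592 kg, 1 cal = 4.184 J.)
Convert to SI: m = 157.215 kg, Δh = 19.0 m
ΔPE = mgΔh = (157.215)(7.9)(19.0) = 23598.0 J = 5640 cal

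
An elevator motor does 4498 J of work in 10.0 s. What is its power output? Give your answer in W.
P = W/t = 4498.0/10.0 = 449.8 W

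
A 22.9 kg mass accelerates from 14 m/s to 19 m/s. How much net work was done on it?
W = ΔKE = ½m(v₂² − v₁²) = ½(22.9)(19² − 14²) = 1889.25 J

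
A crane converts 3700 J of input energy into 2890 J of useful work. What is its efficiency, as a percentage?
η = W_out/W_in = 2890/3700 = 78.11%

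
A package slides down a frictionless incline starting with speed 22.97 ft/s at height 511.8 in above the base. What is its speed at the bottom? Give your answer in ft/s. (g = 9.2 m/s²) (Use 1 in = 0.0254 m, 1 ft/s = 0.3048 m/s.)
Convert to SI: v₀ = 7.00126 m/s, h = 12.9997 m
½mv₀² + mgh = ½mv² ⇒ v = √(v₀² + 2gh) = √(7.00126² + 2·9.2·12.9997) = 16.9768 m/s = 55.7 ft/s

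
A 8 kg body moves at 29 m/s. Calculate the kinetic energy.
KE = ½mv² = ½(8)(29)² = 3364.0 J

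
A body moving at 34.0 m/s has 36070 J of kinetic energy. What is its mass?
m = 2·KE/v² = 2·36070/(34.0)² = 62.4 kg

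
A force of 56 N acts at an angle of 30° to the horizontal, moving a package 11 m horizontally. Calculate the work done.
W = F·d·cosθ = (56)(11)cos(30°) = 533.5 J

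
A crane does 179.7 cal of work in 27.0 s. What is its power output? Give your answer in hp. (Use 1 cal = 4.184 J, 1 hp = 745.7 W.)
Convert to SI: W = 751.865 J, t = 27.0 s
P = W/t = 751.865/27.0 = 27.8468 W = 0.03734 hp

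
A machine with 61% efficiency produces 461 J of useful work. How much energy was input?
W_in = W_out/η = 461/0.61 = 755.7 J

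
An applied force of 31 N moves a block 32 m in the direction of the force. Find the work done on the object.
W = F·d = (31)(32) = 992.0 J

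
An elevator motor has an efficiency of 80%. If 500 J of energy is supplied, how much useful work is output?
W_out = η·W_in = 0.8·500 = 400.0 J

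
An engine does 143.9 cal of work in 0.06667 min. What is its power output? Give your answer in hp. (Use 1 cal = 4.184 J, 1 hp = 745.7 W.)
Convert to SI: W = 602.078 J, t = 4.0002 s
P = W/t = 602.078/4.0002 = 150.512 W = 0.2018 hp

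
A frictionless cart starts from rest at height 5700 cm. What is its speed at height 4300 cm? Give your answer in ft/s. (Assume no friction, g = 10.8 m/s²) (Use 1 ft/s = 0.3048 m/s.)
Convert to SI: h₁−h₂ = 14.0 m
mgh₁ = mgh₂ + ½mv² ⇒ v = √(2g(h₁−h₂)) = √(2·10.8·14.0) = 17.3897 m/s = 57.05 ft/s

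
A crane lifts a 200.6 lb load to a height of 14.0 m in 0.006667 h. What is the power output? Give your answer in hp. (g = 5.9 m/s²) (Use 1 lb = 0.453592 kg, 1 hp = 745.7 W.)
Convert to SI: m = 90.9906 kg, h = 14.0 m, t = 24.0012 s
P = mgh/t = (90.9906)(5.9)(14.0)/24.0012 = 313.144 W = 0.4199 hp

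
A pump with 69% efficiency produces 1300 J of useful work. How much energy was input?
W_in = W_out/η = 1300/0.69 = 1884 J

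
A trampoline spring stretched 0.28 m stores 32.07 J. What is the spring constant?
k = 2·PE/x² = 2·32.07/(0.28)² = 818.1 N/m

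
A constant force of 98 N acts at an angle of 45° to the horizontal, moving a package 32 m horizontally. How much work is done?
W = F·d·cosθ = (98)(32)cos(45°) = 2217 J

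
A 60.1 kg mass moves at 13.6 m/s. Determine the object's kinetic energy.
KE = ½mv² = ½(60.1)(13.6)² = 5558 J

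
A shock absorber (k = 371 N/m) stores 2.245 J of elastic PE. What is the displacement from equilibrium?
x = √(2·PE/k) = √(2·2.245/371) = 0.11 m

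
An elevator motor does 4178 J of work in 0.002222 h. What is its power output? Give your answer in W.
Convert to SI: W = 4178.0 J, t = 7.9992 s
P = W/t = 4178.0/7.9992 = 522.3 W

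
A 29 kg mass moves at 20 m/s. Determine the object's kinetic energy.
KE = ½mv² = ½(29)(20)² = 5800.0 J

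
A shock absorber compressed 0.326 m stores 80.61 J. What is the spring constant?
k = 2·PE/x² = 2·80.61/(0.326)² = 1517 N/m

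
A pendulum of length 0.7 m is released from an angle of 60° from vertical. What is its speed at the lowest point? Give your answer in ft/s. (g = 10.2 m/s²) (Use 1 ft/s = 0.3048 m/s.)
h = L(1 − cosθ) = 0.7(1 − cos60°) = 0.35 m
v = √(2gh) = √(2·10.2·0.35) = 2.67208 m/s = 8.767 ft/s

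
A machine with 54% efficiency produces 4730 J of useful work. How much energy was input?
W_in = W_out/η = 4730/0.54 = 8759 J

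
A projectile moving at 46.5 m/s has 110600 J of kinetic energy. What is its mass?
m = 2·KE/v² = 2·110600/(46.5)² = 102.3 kg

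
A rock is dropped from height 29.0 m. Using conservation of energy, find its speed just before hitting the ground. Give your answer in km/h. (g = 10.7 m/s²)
mgh = ½mv² ⇒ v = √(2gh) = √(2·10.7·29.0) = 24.9118 m/s = 89.68 km/h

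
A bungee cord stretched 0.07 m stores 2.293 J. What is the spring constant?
k = 2·PE/x² = 2·2.293/(0.07)² = 935.9 N/m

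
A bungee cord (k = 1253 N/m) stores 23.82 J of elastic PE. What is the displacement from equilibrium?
x = √(2·PE/k) = √(2·23.82/1253) = 0.195 m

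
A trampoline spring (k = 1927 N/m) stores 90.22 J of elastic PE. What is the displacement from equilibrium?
x = √(2·PE/k) = √(2·90.22/1927) = 0.306 m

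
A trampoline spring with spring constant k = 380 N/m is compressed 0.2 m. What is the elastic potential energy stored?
PE = ½kx² = ½(380)(0.2)² = 7.6 J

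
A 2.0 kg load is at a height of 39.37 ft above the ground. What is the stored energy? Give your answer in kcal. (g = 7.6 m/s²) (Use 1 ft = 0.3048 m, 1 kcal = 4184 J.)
Convert to SI: m = 2.0 kg, h = 12.0 m
PE = mgh = (2.0)(7.6)(12.0) = 182.4 J = 0.04359 kcal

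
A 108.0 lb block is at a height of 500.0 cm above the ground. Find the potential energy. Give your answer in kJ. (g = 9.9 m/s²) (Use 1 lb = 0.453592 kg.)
Convert to SI: m = 48.9879 kg, h = 5.0 m
PE = mgh = (48.9879)(9.9)(5.0) = 2424.9 J = 2.425 kJ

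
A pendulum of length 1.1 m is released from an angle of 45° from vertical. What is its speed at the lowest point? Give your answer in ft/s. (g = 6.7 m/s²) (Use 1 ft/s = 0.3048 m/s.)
h = L(1 − cosθ) = 1.1(1 − cos45°) = 0.322183 m
v = √(2gh) = √(2·6.7·0.322183) = 2.0778 m/s = 6.817 ft/s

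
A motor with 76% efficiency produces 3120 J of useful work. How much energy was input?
W_in = W_out/η = 3120/0.76 = 4105 J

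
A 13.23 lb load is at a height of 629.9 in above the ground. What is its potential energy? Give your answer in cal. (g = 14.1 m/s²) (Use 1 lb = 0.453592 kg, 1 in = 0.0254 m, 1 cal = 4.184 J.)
Convert to SI: m = 6.00102 kg, h = 15.9995 m
PE = mgh = (6.00102)(14.1)(15.9995) = 1353.78 J = 323.6 cal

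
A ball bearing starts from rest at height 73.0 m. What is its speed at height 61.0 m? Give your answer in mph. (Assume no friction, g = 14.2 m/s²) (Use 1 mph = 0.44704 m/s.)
mgh₁ = mgh₂ + ½mv² ⇒ v = √(2g(h₁−h₂)) = √(2·14.2·12.0) = 18.4608 m/s = 41.3 mph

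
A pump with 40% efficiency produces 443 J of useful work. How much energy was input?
W_in = W_out/η = 443/0.4 = 1108 J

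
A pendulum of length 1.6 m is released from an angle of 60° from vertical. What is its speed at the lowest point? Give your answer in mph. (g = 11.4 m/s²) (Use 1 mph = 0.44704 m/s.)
h = L(1 − cosθ) = 1.6(1 − cos60°) = 0.8 m
v = √(2gh) = √(2·11.4·0.8) = 4.27083 m/s = 9.554 mph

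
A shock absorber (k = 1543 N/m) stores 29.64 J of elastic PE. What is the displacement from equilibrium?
x = √(2·PE/k) = √(2·29.64/1543) = 0.196 m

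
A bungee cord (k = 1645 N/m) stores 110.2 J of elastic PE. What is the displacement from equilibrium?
x = √(2·PE/k) = √(2·110.2/1645) = 0.366 m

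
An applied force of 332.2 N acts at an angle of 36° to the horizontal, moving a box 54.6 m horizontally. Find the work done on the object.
W = F·d·cosθ = (332.2)(54.6)cos(36°) = 14670 J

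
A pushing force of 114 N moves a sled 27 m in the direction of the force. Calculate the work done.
W = F·d = (114)(27) = 3078 J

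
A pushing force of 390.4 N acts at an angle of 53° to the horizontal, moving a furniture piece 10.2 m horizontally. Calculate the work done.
W = F·d·cosθ = (390.4)(10.2)cos(53°) = 2396 J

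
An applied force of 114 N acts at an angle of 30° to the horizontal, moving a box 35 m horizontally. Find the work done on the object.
W = F·d·cosθ = (114)(35)cos(30°) = 3455 J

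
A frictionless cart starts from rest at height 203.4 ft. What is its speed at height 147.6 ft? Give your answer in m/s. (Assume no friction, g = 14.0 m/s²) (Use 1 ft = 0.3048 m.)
Convert to SI: h₁−h₂ = 17.0078 m
mgh₁ = mgh₂ + ½mv² ⇒ v = √(2g(h₁−h₂)) = √(2·14.0·17.0078) = 21.82 m/s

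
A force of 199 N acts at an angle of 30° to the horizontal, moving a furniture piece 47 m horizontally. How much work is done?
W = F·d·cosθ = (199)(47)cos(30°) = 8100 J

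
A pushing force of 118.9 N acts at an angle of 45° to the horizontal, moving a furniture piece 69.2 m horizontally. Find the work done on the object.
W = F·d·cosθ = (118.9)(69.2)cos(45°) = 5818 J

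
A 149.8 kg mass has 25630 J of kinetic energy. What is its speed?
v = √(2·KE/m) = √(2·25630/149.8) = 18.5 m/s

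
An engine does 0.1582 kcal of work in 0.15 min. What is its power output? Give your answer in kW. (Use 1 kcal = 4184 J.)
Convert to SI: W = 661.909 J, t = 9.0 s
P = W/t = 661.909/9.0 = 73.5454 W = 0.07355 kW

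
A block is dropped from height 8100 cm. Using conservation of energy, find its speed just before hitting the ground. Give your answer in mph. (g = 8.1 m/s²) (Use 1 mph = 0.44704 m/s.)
Convert to SI: h = 81.0 m
mgh = ½mv² ⇒ v = √(2gh) = √(2·8.1·81.0) = 36.2243 m/s = 81.03 mph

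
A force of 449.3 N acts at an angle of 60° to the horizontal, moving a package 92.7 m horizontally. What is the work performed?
W = F·d·cosθ = (449.3)(92.7)cos(60°) = 20830 J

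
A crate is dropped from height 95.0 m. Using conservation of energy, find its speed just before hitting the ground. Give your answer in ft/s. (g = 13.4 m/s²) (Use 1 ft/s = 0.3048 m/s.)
mgh = ½mv² ⇒ v = √(2gh) = √(2·13.4·95.0) = 50.4579 m/s = 165.5 ft/s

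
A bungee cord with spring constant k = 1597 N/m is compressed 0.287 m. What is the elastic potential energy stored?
PE = ½kx² = ½(1597)(0.287)² = 65.77 J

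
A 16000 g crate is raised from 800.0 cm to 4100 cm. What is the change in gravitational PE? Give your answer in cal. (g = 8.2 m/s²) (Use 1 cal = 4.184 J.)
Convert to SI: m = 16.0 kg, Δh = 33.0 m
ΔPE = mgΔh = (16.0)(8.2)(33.0) = 4329.6 J = 1035 cal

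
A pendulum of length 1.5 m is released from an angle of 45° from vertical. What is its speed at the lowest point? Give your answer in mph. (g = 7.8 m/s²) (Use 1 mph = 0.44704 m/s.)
h = L(1 − cosθ) = 1.5(1 − cos45°) = 0.43934 m
v = √(2gh) = √(2·7.8·0.43934) = 2.61796 m/s = 5.856 mph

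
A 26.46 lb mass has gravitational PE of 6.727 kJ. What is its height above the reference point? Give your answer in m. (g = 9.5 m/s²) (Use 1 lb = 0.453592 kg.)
Convert to SI: m = 12.002 kg, PE = 6727.0 J
h = PE/(mg) = 6727.0/(12.002·9.5) = 59.0 m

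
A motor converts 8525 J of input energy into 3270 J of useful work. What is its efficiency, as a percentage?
η = W_out/W_in = 3270/8525 = 38.36%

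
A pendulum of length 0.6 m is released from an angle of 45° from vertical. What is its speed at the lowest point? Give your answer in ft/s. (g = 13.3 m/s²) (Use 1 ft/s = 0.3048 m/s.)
h = L(1 − cosθ) = 0.6(1 − cos45°) = 0.175736 m
v = √(2gh) = √(2·13.3·0.175736) = 2.16208 m/s = 7.093 ft/s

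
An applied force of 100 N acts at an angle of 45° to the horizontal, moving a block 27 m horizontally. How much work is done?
W = F·d·cosθ = (100)(27)cos(45°) = 1909 J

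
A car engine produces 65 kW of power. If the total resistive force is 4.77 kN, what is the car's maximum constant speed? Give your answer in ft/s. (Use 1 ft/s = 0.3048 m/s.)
Convert to SI: F = 4770.0 N
P = Fv ⇒ v = P/F = 65000 W/4770.0 N = 13.6268 m/s = 44.71 ft/s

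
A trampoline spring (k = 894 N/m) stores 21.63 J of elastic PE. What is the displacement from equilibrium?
x = √(2·PE/k) = √(2·21.63/894) = 0.22 m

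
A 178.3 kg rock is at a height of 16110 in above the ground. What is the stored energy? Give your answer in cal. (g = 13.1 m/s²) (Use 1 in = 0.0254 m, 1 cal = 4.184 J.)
Convert to SI: m = 178.3 kg, h = 409.194 m
PE = mgh = (178.3)(13.1)(409.194) = 955767 J = 228400 cal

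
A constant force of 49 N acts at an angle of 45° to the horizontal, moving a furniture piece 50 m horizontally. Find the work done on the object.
W = F·d·cosθ = (49)(50)cos(45°) = 1732 J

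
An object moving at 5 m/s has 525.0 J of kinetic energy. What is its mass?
m = 2·KE/v² = 2·525.0/(5)² = 42.0 kg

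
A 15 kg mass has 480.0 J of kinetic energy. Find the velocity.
v = √(2·KE/m) = √(2·480.0/15) = 8.0 m/s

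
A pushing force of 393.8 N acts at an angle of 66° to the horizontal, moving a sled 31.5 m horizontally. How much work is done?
W = F·d·cosθ = (393.8)(31.5)cos(66°) = 5045 J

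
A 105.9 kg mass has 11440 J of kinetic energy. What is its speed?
v = √(2·KE/m) = √(2·11440/105.9) = 14.7 m/s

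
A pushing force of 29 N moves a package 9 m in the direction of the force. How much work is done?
W = F·d = (29)(9) = 261.0 J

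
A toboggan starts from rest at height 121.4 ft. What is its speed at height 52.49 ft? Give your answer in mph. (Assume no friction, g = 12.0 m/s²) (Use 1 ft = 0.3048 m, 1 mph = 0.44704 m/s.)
Convert to SI: h₁−h₂ = 21.0038 m
mgh₁ = mgh₂ + ½mv² ⇒ v = √(2g(h₁−h₂)) = √(2·12.0·21.0038) = 22.452 m/s = 50.22 mph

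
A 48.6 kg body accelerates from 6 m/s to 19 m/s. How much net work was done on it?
W = ΔKE = ½m(v₂² − v₁²) = ½(48.6)(19² − 6²) = 7897.5 J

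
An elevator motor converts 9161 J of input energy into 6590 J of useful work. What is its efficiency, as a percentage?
η = W_out/W_in = 6590/9161 = 71.94%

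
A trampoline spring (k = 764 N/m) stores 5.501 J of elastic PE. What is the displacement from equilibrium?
x = √(2·PE/k) = √(2·5.501/764) = 0.12 m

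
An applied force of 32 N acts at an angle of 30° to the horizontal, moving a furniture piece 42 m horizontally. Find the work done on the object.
W = F·d·cosθ = (32)(42)cos(30°) = 1164 J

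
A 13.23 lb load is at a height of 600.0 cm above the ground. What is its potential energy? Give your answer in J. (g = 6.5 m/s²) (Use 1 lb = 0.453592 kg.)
Convert to SI: m = 6.00102 kg, h = 6.0 m
PE = mgh = (6.00102)(6.5)(6.0) = 234.0 J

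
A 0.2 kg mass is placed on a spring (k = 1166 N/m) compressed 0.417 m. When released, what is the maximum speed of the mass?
½kx² = ½mv² ⇒ v = x√(k/m) = (0.417)√(1166/0.2) = 31.84 m/s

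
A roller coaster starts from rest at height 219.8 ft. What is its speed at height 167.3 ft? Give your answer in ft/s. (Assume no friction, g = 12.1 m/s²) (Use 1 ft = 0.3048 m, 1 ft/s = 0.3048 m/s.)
Convert to SI: h₁−h₂ = 16.002 m
mgh₁ = mgh₂ + ½mv² ⇒ v = √(2g(h₁−h₂)) = √(2·12.1·16.002) = 19.6786 m/s = 64.56 ft/s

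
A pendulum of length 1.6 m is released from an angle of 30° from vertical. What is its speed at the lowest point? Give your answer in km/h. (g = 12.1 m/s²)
h = L(1 − cosθ) = 1.6(1 − cos30°) = 0.214359 m
v = √(2gh) = √(2·12.1·0.214359) = 2.27761 m/s = 8.199 km/h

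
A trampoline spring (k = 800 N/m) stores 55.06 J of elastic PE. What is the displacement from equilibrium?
x = √(2·PE/k) = √(2·55.06/800) = 0.371 m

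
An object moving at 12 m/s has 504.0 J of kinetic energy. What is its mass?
m = 2·KE/v² = 2·504.0/(12)² = 7.0 kg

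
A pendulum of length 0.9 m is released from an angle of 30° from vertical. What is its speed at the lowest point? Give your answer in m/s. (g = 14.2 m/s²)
h = L(1 − cosθ) = 0.9(1 − cos30°) = 0.120577 m
v = √(2gh) = √(2·14.2·0.120577) = 1.851 m/s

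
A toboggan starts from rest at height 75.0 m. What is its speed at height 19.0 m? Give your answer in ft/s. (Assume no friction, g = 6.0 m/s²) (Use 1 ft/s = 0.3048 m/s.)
mgh₁ = mgh₂ + ½mv² ⇒ v = √(2g(h₁−h₂)) = √(2·6.0·56.0) = 25.923 m/s = 85.05 ft/s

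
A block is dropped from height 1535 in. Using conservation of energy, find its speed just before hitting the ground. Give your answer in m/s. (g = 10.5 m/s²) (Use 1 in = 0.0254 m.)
Convert to SI: h = 38.989 m
mgh = ½mv² ⇒ v = √(2gh) = √(2·10.5·38.989) = 28.61 m/s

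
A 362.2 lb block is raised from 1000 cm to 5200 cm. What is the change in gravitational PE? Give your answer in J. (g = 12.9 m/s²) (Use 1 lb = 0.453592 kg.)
Convert to SI: m = 164.291 kg, Δh = 42.0 m
ΔPE = mgΔh = (164.291)(12.9)(42.0) = 89010 J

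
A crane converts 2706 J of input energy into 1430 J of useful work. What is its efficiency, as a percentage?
η = W_out/W_in = 1430/2706 = 52.85%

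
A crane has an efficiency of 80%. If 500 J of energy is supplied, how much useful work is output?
W_out = η·W_in = 0.8·500 = 400.0 J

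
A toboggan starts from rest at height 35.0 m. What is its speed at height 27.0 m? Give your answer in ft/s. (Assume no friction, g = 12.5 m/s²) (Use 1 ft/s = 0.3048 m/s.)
mgh₁ = mgh₂ + ½mv² ⇒ v = √(2g(h₁−h₂)) = √(2·12.5·8.0) = 14.1421 m/s = 46.4 ft/s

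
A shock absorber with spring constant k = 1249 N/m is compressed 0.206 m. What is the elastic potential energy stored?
PE = ½kx² = ½(1249)(0.206)² = 26.5 J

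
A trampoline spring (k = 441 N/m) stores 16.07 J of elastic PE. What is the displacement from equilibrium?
x = √(2·PE/k) = √(2·16.07/441) = 0.27 m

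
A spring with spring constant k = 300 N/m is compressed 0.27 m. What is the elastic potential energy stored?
PE = ½kx² = ½(300)(0.27)² = 10.94 J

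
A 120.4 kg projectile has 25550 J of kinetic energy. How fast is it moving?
v = √(2·KE/m) = √(2·25550/120.4) = 20.6 m/s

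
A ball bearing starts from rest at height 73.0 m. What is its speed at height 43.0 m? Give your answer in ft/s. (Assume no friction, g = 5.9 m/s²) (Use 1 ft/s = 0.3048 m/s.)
mgh₁ = mgh₂ + ½mv² ⇒ v = √(2g(h₁−h₂)) = √(2·5.9·30.0) = 18.8149 m/s = 61.73 ft/s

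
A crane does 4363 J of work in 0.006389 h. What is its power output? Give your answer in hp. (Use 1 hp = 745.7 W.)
Convert to SI: W = 4363.0 J, t = 23.0004 s
P = W/t = 4363.0/23.0004 = 189.692 W = 0.2544 hp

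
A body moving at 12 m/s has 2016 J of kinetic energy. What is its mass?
m = 2·KE/v² = 2·2016/(12)² = 28.0 kg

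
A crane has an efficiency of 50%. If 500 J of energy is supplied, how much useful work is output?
W_out = η·W_in = 0.5·500 = 250.0 J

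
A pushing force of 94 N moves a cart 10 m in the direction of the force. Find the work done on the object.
W = F·d = (94)(10) = 940.0 J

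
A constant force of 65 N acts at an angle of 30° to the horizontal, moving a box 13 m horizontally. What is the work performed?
W = F·d·cosθ = (65)(13)cos(30°) = 731.8 J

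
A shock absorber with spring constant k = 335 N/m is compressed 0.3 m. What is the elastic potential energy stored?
PE = ½kx² = ½(335)(0.3)² = 15.08 J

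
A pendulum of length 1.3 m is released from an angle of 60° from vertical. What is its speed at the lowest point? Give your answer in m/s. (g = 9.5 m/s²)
h = L(1 − cosθ) = 1.3(1 − cos60°) = 0.65 m
v = √(2gh) = √(2·9.5·0.65) = 3.514 m/s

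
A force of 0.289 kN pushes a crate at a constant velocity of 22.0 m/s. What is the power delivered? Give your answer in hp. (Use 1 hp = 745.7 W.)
Convert to SI: F = 289.0 N, v = 22.0 m/s
P = Fv = (289.0)(22.0) = 6358.0 W = 8.526 hp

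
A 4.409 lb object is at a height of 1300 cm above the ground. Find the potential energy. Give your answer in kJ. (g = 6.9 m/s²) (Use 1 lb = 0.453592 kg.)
Convert to SI: m = 1.99989 kg, h = 13.0 m
PE = mgh = (1.99989)(6.9)(13.0) = 179.39 J = 0.1794 kJ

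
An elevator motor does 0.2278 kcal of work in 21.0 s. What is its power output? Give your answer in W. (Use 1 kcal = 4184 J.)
Convert to SI: W = 953.115 J, t = 21.0 s
P = W/t = 953.115/21.0 = 45.39 W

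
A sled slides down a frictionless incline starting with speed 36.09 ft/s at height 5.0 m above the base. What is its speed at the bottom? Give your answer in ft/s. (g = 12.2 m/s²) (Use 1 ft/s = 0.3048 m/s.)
Convert to SI: v₀ = 11.0002 m/s, h = 5.0 m
½mv₀² + mgh = ½mv² ⇒ v = √(v₀² + 2gh) = √(11.0002² + 2·12.2·5.0) = 15.5886 m/s = 51.14 ft/s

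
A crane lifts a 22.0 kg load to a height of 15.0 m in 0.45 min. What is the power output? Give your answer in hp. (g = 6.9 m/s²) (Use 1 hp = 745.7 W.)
Convert to SI: m = 22.0 kg, h = 15.0 m, t = 27.0 s
P = mgh/t = (22.0)(6.9)(15.0)/27.0 = 84.3333 W = 0.1131 hp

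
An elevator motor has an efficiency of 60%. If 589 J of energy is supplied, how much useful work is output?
W_out = η·W_in = 0.6·589 = 353.4 J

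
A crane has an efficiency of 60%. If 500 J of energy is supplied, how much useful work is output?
W_out = η·W_in = 0.6·500 = 300.0 J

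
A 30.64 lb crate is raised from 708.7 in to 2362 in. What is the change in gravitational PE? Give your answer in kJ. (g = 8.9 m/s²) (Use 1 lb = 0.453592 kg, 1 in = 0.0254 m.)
Convert to SI: m = 13.8981 kg, Δh = 41.9938 m
ΔPE = mgΔh = (13.8981)(8.9)(41.9938) = 5194.33 J = 5.194 kJ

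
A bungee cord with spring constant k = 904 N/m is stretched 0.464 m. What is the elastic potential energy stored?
PE = ½kx² = ½(904)(0.464)² = 97.31 J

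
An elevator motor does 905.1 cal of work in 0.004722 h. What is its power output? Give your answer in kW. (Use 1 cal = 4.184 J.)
Convert to SI: W = 3786.94 J, t = 16.9992 s
P = W/t = 3786.94/16.9992 = 222.772 W = 0.2228 kW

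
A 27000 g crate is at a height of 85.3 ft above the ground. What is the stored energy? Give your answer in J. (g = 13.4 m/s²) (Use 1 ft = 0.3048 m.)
Convert to SI: m = 27.0 kg, h = 25.9994 m
PE = mgh = (27.0)(13.4)(25.9994) = 9407 J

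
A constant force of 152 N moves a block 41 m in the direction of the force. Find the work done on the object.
W = F·d = (152)(41) = 6232 J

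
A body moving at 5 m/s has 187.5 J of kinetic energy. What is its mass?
m = 2·KE/v² = 2·187.5/(5)² = 15.0 kg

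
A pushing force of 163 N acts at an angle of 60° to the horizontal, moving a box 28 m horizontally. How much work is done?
W = F·d·cosθ = (163)(28)cos(60°) = 2282 J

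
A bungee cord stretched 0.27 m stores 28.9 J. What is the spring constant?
k = 2·PE/x² = 2·28.9/(0.27)² = 792.9 N/m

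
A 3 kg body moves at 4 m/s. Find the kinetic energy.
KE = ½mv² = ½(3)(4)² = 24.0 J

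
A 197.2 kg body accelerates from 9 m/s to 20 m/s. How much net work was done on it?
W = ΔKE = ½m(v₂² − v₁²) = ½(197.2)(20² − 9²) = 31453.4 J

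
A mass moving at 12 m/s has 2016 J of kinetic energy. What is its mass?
m = 2·KE/v² = 2·2016/(12)² = 28.0 kg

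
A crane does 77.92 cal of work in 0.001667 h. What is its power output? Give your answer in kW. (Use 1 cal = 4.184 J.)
Convert to SI: W = 326.017 J, t = 6.0012 s
P = W/t = 326.017/6.0012 = 54.3253 W = 0.05433 kW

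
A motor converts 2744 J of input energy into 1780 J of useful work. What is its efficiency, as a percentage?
η = W_out/W_in = 1780/2744 = 64.87%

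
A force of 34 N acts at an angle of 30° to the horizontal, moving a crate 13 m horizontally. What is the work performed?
W = F·d·cosθ = (34)(13)cos(30°) = 382.8 J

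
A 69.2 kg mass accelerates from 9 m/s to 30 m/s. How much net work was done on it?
W = ΔKE = ½m(v₂² − v₁²) = ½(69.2)(30² − 9²) = 28337.4 J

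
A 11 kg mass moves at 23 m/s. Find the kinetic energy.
KE = ½mv² = ½(11)(23)² = 2909.5 J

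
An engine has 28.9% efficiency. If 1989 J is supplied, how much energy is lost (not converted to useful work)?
W_lost = W_in(1 − η) = 1989·(1 − 0.289) = 1414 J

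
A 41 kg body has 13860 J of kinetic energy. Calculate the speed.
v = √(2·KE/m) = √(2·13860/41) = 26.0 m/s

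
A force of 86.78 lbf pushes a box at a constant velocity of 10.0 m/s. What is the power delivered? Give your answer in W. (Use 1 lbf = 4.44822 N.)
Convert to SI: F = 386.017 N, v = 10.0 m/s
P = Fv = (386.017)(10.0) = 3860 W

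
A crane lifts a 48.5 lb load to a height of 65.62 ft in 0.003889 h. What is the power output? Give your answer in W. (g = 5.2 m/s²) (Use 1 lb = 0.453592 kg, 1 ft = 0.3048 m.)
Convert to SI: m = 21.9992 kg, h = 20.001 m, t = 14.0004 s
P = mgh/t = (21.9992)(5.2)(20.001)/14.0004 = 163.4 W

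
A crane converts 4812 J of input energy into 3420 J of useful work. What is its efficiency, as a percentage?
η = W_out/W_in = 3420/4812 = 71.07%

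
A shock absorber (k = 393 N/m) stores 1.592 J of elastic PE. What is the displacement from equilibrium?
x = √(2·PE/k) = √(2·1.592/393) = 0.09001 m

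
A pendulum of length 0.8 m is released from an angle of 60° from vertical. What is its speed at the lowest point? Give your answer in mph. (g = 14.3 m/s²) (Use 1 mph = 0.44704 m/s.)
h = L(1 − cosθ) = 0.8(1 − cos60°) = 0.4 m
v = √(2gh) = √(2·14.3·0.4) = 3.38231 m/s = 7.566 mph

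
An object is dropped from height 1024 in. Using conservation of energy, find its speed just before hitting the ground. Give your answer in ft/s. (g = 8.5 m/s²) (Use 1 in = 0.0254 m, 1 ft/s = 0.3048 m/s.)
Convert to SI: h = 26.0096 m
mgh = ½mv² ⇒ v = √(2gh) = √(2·8.5·26.0096) = 21.0277 m/s = 68.99 ft/s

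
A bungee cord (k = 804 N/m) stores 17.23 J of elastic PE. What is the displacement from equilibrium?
x = √(2·PE/k) = √(2·17.23/804) = 0.207 m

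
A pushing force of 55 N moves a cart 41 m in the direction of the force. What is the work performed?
W = F·d = (55)(41) = 2255 J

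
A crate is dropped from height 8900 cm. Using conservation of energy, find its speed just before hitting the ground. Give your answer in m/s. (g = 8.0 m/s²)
Convert to SI: h = 89.0 m
mgh = ½mv² ⇒ v = √(2gh) = √(2·8.0·89.0) = 37.74 m/s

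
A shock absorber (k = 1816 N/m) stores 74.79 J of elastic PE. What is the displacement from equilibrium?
x = √(2·PE/k) = √(2·74.79/1816) = 0.287 m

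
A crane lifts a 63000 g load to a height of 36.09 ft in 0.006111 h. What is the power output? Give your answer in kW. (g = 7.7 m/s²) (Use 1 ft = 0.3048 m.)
Convert to SI: m = 63.0 kg, h = 11.0002 m, t = 21.9996 s
P = mgh/t = (63.0)(7.7)(11.0002)/21.9996 = 242.56 W = 0.2426 kW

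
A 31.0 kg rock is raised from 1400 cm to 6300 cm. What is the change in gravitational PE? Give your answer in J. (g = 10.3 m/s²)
Convert to SI: m = 31.0 kg, Δh = 49.0 m
ΔPE = mgΔh = (31.0)(10.3)(49.0) = 15650 J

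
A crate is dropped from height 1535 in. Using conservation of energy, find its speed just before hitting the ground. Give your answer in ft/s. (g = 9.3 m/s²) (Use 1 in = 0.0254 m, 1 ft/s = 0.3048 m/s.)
Convert to SI: h = 38.989 m
mgh = ½mv² ⇒ v = √(2gh) = √(2·9.3·38.989) = 26.9295 m/s = 88.35 ft/s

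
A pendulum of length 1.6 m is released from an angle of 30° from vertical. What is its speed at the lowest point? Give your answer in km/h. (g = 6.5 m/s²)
h = L(1 − cosθ) = 1.6(1 − cos30°) = 0.214359 m
v = √(2gh) = √(2·6.5·0.214359) = 1.66933 m/s = 6.01 km/h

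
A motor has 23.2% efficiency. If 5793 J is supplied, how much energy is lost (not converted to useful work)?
W_lost = W_in(1 − η) = 5793·(1 − 0.232) = 4449 J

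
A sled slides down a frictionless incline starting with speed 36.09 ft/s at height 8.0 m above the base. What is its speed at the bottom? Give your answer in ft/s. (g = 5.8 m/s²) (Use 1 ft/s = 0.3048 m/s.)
Convert to SI: v₀ = 11.0002 m/s, h = 8.0 m
½mv₀² + mgh = ½mv² ⇒ v = √(v₀² + 2gh) = √(11.0002² + 2·5.8·8.0) = 14.6221 m/s = 47.97 ft/s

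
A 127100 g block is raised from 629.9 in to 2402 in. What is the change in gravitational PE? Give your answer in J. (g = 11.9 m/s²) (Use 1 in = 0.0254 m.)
Convert to SI: m = 127.1 kg, Δh = 45.0113 m
ΔPE = mgΔh = (127.1)(11.9)(45.0113) = 68080 J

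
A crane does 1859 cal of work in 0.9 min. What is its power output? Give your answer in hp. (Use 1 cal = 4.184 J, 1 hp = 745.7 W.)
Convert to SI: W = 7778.06 J, t = 54.0 s
P = W/t = 7778.06/54.0 = 144.038 W = 0.1932 hp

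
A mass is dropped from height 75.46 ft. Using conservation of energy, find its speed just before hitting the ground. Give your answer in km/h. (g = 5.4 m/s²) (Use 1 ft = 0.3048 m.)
Convert to SI: h = 23.0002 m
mgh = ½mv² ⇒ v = √(2gh) = √(2·5.4·23.0002) = 15.7608 m/s = 56.74 km/h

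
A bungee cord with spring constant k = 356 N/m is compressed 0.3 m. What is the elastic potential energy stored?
PE = ½kx² = ½(356)(0.3)² = 16.02 J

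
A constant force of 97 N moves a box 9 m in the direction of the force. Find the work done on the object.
W = F·d = (97)(9) = 873.0 J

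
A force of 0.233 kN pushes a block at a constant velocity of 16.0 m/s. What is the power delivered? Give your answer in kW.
Convert to SI: F = 233.0 N, v = 16.0 m/s
P = Fv = (233.0)(16.0) = 3728.0 W = 3.728 kW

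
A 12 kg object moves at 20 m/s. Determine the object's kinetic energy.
KE = ½mv² = ½(12)(20)² = 2400.0 J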